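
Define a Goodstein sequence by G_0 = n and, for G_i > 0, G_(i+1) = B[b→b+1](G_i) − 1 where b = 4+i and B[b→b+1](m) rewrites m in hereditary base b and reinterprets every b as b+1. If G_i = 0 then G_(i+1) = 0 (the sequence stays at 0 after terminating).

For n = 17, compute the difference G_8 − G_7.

step 0: 17 = 4^2 + 1; sub 5 for 4: 5^2 + 1; = 26; G_1 = 26−1 = 25
step 1: 25 = 5^2; sub 6 for 5: 6^2; = 36; G_2 = 36−1 = 35
step 2: 35 = 5·6 + 5; sub 7 for 6: 5·7 + 5; = 40; G_3 = 40−1 = 39
step 3: 39 = 5·7 + 4; sub 8 for 7: 5·8 + 4; = 44; G_4 = 44−1 = 43
step 4: 43 = 5·8 + 3; sub 9 for 8: 5·9 + 3; = 48; G_5 = 48−1 = 47
step 5: 47 = 5·9 + 2; sub 10 for 9: 5·10 + 2; = 52; G_6 = 52−1 = 51
step 6: 51 = 5·10 + 1; sub 11 for 10: 5·11 + 1; = 56; G_7 = 56−1 = 55
step 7: 55 = 5·11; sub 12 for 11: 5·12; = 60; G_8 = 60−1 = 59

4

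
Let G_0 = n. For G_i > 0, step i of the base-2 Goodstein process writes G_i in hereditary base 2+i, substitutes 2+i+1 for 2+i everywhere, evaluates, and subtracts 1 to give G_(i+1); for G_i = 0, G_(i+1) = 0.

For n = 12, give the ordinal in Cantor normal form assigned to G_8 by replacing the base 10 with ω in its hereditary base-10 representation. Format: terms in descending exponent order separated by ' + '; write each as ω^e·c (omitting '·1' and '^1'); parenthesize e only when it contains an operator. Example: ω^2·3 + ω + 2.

ω^(ω + 1) + ω^2·2 + ω + 1

step 0: 12 = 2^(2 + 1) + 2^2; sub 3 for 2: 3^(3 + 1) + 3^3; = 108; G_1 = 108−1 = 107
step 1: 107 = 3^(3 + 1) + 2·3^2 + 2·3 + 2; sub 4 for 3: 4^(4 + 1) + 2·4^2 + 2·4 + 2; = 1066; G_2 = 1066−1 = 1065
step 2: 1065 = 4^(4 + 1) + 2·4^2 + 2·4 + 1; sub 5 for 4: 5^(5 + 1) + 2·5^2 + 2·5 + 1; = 15686; G_3 = 15686−1 = 15685
step 3: 15685 = 5^(5 + 1) + 2·5^2 + 2·5; sub 6 for 5: 6^(6 + 1) + 2·6^2 + 2·6; = 280020; G_4 = 280020−1 = 280019
step 4: 280019 = 6^(6 + 1) + 2·6^2 + 6 + 5; sub 7 for 6: 7^(7 + 1) + 2·7^2 + 7 + 5; = 5764911; G_5 = 5764911−1 = 5764910
step 5: 5764910 = 7^(7 + 1) + 2·7^2 + 7 + 4; sub 8 for 7: 8^(8 + 1) + 2·8^2 + 8 + 4; = 134217868; G_6 = 134217868−1 = 134217867
step 6: 134217867 = 8^(8 + 1) + 2·8^2 + 8 + 3; sub 9 for 8: 9^(9 + 1) + 2·9^2 + 9 + 3; = 3486784575; G_7 = 3486784575−1 = 3486784574
step 7: 3486784574 = 9^(9 + 1) + 2·9^2 + 9 + 2; sub 10 for 9: 10^(10 + 1) + 2·10^2 + 10 + 2; = 100000000212; G_8 = 100000000212−1 = 100000000211
step 8: 100000000211 = 10^(10 + 1) + 2·10^2 + 10 + 1; sub 11 for 10: 11^(11 + 1) + 2·11^2 + 11 + 1; = 3138428376975; G_9 = 3138428376975−1 = 3138428376974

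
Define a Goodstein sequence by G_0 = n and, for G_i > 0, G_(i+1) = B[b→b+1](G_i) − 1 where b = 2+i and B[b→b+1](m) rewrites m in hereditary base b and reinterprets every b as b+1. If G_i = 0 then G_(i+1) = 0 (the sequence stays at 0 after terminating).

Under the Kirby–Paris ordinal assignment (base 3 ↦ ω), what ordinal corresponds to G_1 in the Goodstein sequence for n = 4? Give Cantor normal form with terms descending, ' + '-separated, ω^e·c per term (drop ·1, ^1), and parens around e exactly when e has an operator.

ω^2·2 + ω·2 + 2

base 2: 4 = 2^2; at 3: 3^3 = 27; next = 26
base 3: 26 = 2·3^2 + 2·3 + 2; at 4: 2·4^2 + 2·4 + 2 = 42; next = 41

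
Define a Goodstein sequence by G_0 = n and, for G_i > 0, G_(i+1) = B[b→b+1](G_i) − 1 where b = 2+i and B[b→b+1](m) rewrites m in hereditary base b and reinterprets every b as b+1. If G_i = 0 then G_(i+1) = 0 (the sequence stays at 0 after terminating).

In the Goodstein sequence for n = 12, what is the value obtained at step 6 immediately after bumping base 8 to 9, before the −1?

3486784575

12 —HB2→ 2^(2 + 1) + 2^2 —bump→ 3^(3 + 1) + 3^3 = 108 —(−1)→ 107
107 —HB3→ 3^(3 + 1) + 2·3^2 + 2·3 + 2 —bump→ 4^(4 + 1) + 2·4^2 + 2·4 + 2 = 1066 —(−1)→ 1065
1065 —HB4→ 4^(4 + 1) + 2·4^2 + 2·4 + 1 —bump→ 5^(5 + 1) + 2·5^2 + 2·5 + 1 = 15686 —(−1)→ 15685
15685 —HB5→ 5^(5 + 1) + 2·5^2 + 2·5 —bump→ 6^(6 + 1) + 2·6^2 + 2·6 = 280020 —(−1)→ 280019
280019 —HB6→ 6^(6 + 1) + 2·6^2 + 6 + 5 —bump→ 7^(7 + 1) + 2·7^2 + 7 + 5 = 5764911 —(−1)→ 5764910
5764910 —HB7→ 7^(7 + 1) + 2·7^2 + 7 + 4 —bump→ 8^(8 + 1) + 2·8^2 + 8 + 4 = 134217868 —(−1)→ 134217867
134217867 —HB8→ 8^(8 + 1) + 2·8^2 + 8 + 3 —bump→ 9^(9 + 1) + 2·9^2 + 9 + 3 = 3486784575 —(−1)→ 3486784574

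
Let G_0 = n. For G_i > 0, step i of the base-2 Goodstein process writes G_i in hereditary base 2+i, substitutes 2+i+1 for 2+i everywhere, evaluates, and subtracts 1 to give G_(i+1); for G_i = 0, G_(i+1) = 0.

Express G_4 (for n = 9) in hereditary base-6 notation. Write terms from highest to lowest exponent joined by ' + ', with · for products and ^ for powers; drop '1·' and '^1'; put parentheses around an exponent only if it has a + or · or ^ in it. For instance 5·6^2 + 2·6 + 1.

3·6^6 + 3·6^3 + 3·6^2 + 3·6 + 1

[0] 9 ≡ 2^(2 + 1) + 1 (base 2). Lift 3: 82. −1: 81.
[1] 81 ≡ 3^(3 + 1) (base 3). Lift 4: 1024. −1: 1023.
[2] 1023 ≡ 3·4^4 + 3·4^3 + 3·4^2 + 3·4 + 3 (base 4). Lift 5: 9843. −1: 9842.
[3] 9842 ≡ 3·5^5 + 3·5^3 + 3·5^2 + 3·5 + 2 (base 5). Lift 6: 140744. −1: 140743.
[4] 140743 ≡ 3·6^6 + 3·6^3 + 3·6^2 + 3·6 + 1 (base 6). Lift 7: 2471827. −1: 2471826.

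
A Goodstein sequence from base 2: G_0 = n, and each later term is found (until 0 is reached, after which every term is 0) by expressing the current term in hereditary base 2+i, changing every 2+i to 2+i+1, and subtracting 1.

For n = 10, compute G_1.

83

10 —HB2→ 2^(2 + 1) + 2 —bump→ 3^(3 + 1) + 3 = 84 —(−1)→ 83
83 —HB3→ 3^(3 + 1) + 2 —bump→ 4^(4 + 1) + 2 = 1026 —(−1)→ 1025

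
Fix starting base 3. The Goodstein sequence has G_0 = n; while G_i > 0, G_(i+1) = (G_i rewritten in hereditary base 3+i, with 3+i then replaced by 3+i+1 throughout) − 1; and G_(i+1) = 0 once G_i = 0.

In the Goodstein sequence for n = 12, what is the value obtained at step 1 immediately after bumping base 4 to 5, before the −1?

G_0=12  [base 3] 3^2 + 3  →[3↦4]→  4^2 + 4 = 20  −1 ⇒ G_1=19
G_1=19  [base 4] 4^2 + 3  →[4↦5]→  5^2 + 3 = 28  −1 ⇒ G_2=27

28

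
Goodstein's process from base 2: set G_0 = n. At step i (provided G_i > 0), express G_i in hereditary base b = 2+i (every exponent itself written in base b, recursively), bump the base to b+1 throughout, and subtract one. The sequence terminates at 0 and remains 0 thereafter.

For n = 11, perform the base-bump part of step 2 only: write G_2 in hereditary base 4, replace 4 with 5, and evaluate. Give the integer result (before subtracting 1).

[0] 11 ≡ 2^(2 + 1) + 2 + 1 (base 2). Lift 3: 85. −1: 84.
[1] 84 ≡ 3^(3 + 1) + 3 (base 3). Lift 4: 1028. −1: 1027.
[2] 1027 ≡ 4^(4 + 1) + 3 (base 4). Lift 5: 15628. −1: 15627.

15628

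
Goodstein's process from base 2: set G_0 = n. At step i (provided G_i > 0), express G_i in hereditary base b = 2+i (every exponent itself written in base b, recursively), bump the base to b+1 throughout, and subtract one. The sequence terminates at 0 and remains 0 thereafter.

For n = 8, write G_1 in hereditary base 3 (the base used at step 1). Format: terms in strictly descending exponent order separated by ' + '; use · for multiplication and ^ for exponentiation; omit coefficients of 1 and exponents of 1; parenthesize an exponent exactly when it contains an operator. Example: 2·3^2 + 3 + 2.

2·3^3 + 2·3^2 + 2·3 + 2

step 0: 8 = 2^(2 + 1); sub 3 for 2: 3^(3 + 1); = 81; G_1 = 81−1 = 80
step 1: 80 = 2·3^3 + 2·3^2 + 2·3 + 2; sub 4 for 3: 2·4^4 + 2·4^2 + 2·4 + 2; = 554; G_2 = 554−1 = 553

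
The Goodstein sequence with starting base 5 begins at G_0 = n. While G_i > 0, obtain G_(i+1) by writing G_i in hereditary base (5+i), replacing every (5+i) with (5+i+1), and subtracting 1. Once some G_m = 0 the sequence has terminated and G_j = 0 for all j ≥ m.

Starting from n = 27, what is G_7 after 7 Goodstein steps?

27 —HB5→ 5^2 + 2 —bump→ 6^2 + 2 = 38 —(−1)→ 37
37 —HB6→ 6^2 + 1 —bump→ 7^2 + 1 = 50 —(−1)→ 49
49 —HB7→ 7^2 —bump→ 8^2 = 64 —(−1)→ 63
63 —HB8→ 7·8 + 7 —bump→ 7·9 + 7 = 70 —(−1)→ 69
69 —HB9→ 7·9 + 6 —bump→ 7·10 + 6 = 76 —(−1)→ 75
75 —HB10→ 7·10 + 5 —bump→ 7·11 + 5 = 82 —(−1)→ 81
81 —HB11→ 7·11 + 4 —bump→ 7·12 + 4 = 88 —(−1)→ 87

87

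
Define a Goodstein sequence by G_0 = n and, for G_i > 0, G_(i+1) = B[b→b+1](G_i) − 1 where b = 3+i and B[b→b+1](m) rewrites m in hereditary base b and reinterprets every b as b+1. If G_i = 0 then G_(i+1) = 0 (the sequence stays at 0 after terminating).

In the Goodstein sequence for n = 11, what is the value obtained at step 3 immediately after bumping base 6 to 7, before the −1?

40

G_0 = 11. HB_3(11) = 3^2 + 2. Bump = 18. G_1 = 17.
G_1 = 17. HB_4(17) = 4^2 + 1. Bump = 26. G_2 = 25.
G_2 = 25. HB_5(25) = 5^2. Bump = 36. G_3 = 35.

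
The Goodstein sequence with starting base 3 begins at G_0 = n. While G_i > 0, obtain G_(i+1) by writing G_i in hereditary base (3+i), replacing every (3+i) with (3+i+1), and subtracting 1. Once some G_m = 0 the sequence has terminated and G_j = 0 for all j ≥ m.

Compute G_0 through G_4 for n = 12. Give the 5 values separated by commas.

12, 19, 27, 37, 49

i=0: 12 = 3^2 + 3 (b=3); 3→4: 4^2 + 4 = 20; 20−1 = 19
i=1: 19 = 4^2 + 3 (b=4); 4→5: 5^2 + 3 = 28; 28−1 = 27
i=2: 27 = 5^2 + 2 (b=5); 5→6: 6^2 + 2 = 38; 38−1 = 37
i=3: 37 = 6^2 + 1 (b=6); 6→7: 7^2 + 1 = 50; 50−1 = 49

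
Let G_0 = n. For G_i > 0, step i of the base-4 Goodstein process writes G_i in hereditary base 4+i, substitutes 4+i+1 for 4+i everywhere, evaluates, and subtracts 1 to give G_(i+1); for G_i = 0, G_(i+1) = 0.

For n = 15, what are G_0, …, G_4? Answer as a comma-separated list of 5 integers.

G_0 = 15. HB_4(15) = 3·4 + 3. Bump = 18. G_1 = 17.
G_1 = 17. HB_5(17) = 3·5 + 2. Bump = 20. G_2 = 19.
G_2 = 19. HB_6(19) = 3·6 + 1. Bump = 22. G_3 = 21.
G_3 = 21. HB_7(21) = 3·7. Bump = 24. G_4 = 23.

15, 17, 19, 21, 23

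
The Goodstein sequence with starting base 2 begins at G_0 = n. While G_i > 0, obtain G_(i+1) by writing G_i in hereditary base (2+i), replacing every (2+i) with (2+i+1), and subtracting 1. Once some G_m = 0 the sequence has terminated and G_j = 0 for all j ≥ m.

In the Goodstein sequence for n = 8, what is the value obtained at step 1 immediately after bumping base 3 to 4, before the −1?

554

(0) 8|_2 = 2^(2 + 1) ↦ 3^(3 + 1)|_3 = 81 ⇒ 80
(1) 80|_3 = 2·3^3 + 2·3^2 + 2·3 + 2 ↦ 2·4^4 + 2·4^2 + 2·4 + 2|_4 = 554 ⇒ 553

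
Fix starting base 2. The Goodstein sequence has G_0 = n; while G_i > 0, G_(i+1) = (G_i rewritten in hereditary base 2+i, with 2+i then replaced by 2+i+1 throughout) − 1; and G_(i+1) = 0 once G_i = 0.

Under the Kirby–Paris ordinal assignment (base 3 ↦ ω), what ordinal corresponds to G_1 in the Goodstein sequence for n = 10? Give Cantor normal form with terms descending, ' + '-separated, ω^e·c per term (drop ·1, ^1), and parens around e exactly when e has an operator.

10 —HB2→ 2^(2 + 1) + 2 —bump→ 3^(3 + 1) + 3 = 84 —(−1)→ 83
83 —HB3→ 3^(3 + 1) + 2 —bump→ 4^(4 + 1) + 2 = 1026 —(−1)→ 1025

ω^(ω + 1) + 2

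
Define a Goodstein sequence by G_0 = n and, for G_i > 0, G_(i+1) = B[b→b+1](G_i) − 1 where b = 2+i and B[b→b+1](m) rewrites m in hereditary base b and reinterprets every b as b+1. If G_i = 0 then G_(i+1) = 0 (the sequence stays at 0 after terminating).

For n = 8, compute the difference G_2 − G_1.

step 0: 8 = 2^(2 + 1); sub 3 for 2: 3^(3 + 1); = 81; G_1 = 81−1 = 80
step 1: 80 = 2·3^3 + 2·3^2 + 2·3 + 2; sub 4 for 3: 2·4^4 + 2·4^2 + 2·4 + 2; = 554; G_2 = 554−1 = 553

473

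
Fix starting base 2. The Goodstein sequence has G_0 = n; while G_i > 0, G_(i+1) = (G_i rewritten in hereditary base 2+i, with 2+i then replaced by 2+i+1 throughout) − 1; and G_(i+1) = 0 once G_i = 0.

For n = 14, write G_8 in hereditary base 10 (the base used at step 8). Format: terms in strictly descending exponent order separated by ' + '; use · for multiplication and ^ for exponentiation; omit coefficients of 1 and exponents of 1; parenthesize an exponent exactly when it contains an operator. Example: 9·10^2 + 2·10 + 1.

10^(10 + 1) + 5·10^5 + 5·10^4 + 5·10^3 + 5·10^2 + 5·10 + 1

i=0: 14 = 2^(2 + 1) + 2^2 + 2 (b=2); 2→3: 3^(3 + 1) + 3^3 + 3 = 111; 111−1 = 110
i=1: 110 = 3^(3 + 1) + 3^3 + 2 (b=3); 3→4: 4^(4 + 1) + 4^4 + 2 = 1282; 1282−1 = 1281
i=2: 1281 = 4^(4 + 1) + 4^4 + 1 (b=4); 4→5: 5^(5 + 1) + 5^5 + 1 = 18751; 18751−1 = 18750
i=3: 18750 = 5^(5 + 1) + 5^5 (b=5); 5→6: 6^(6 + 1) + 6^6 = 326592; 326592−1 = 326591
i=4: 326591 = 6^(6 + 1) + 5·6^5 + 5·6^4 + 5·6^3 + 5·6^2 + 5·6 + 5 (b=6); 6→7: 7^(7 + 1) + 5·7^5 + 5·7^4 + 5·7^3 + 5·7^2 + 5·7 + 5 = 5862841; 5862841−1 = 5862840
i=5: 5862840 = 7^(7 + 1) + 5·7^5 + 5·7^4 + 5·7^3 + 5·7^2 + 5·7 + 4 (b=7); 7→8: 8^(8 + 1) + 5·8^5 + 5·8^4 + 5·8^3 + 5·8^2 + 5·8 + 4 = 134404972; 134404972−1 = 134404971
i=6: 134404971 = 8^(8 + 1) + 5·8^5 + 5·8^4 + 5·8^3 + 5·8^2 + 5·8 + 3 (b=8); 8→9: 9^(9 + 1) + 5·9^5 + 5·9^4 + 5·9^3 + 5·9^2 + 5·9 + 3 = 3487116549; 3487116549−1 = 3487116548
i=7: 3487116548 = 9^(9 + 1) + 5·9^5 + 5·9^4 + 5·9^3 + 5·9^2 + 5·9 + 2 (b=9); 9→10: 10^(10 + 1) + 5·10^5 + 5·10^4 + 5·10^3 + 5·10^2 + 5·10 + 2 = 100000555552; 100000555552−1 = 100000555551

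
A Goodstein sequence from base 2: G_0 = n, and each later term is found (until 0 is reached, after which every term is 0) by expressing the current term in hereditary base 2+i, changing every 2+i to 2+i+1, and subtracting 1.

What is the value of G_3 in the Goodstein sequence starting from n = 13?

G_0 = 13. HB_2(13) = 2^(2 + 1) + 2^2 + 1. Bump = 109. G_1 = 108.
G_1 = 108. HB_3(108) = 3^(3 + 1) + 3^3. Bump = 1280. G_2 = 1279.
G_2 = 1279. HB_4(1279) = 4^(4 + 1) + 3·4^3 + 3·4^2 + 3·4 + 3. Bump = 16093. G_3 = 16092.
G_3 = 16092. HB_5(16092) = 5^(5 + 1) + 3·5^3 + 3·5^2 + 3·5 + 2. Bump = 280712. G_4 = 280711.

16092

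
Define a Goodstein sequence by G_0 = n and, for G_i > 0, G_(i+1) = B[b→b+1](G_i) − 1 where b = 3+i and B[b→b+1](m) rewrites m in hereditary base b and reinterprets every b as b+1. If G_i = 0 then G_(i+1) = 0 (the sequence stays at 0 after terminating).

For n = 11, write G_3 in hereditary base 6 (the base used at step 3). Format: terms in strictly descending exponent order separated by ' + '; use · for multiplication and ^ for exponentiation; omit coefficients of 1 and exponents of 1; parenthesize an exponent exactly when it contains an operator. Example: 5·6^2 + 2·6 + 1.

[0] 11 ≡ 3^2 + 2 (base 3). Lift 4: 18. −1: 17.
[1] 17 ≡ 4^2 + 1 (base 4). Lift 5: 26. −1: 25.
[2] 25 ≡ 5^2 (base 5). Lift 6: 36. −1: 35.
[3] 35 ≡ 5·6 + 5 (base 6). Lift 7: 40. −1: 39.

5·6 + 5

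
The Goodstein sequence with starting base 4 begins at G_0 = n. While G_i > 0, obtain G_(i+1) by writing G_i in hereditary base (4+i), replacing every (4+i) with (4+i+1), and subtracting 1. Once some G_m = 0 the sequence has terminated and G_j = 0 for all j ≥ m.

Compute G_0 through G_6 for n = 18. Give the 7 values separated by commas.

18, 26, 36, 48, 53, 58, 63

i=0: 18 = 4^2 + 2 (b=4); 4→5: 5^2 + 2 = 27; 27−1 = 26
i=1: 26 = 5^2 + 1 (b=5); 5→6: 6^2 + 1 = 37; 37−1 = 36
i=2: 36 = 6^2 (b=6); 6→7: 7^2 = 49; 49−1 = 48
i=3: 48 = 6·7 + 6 (b=7); 7→8: 6·8 + 6 = 54; 54−1 = 53
i=4: 53 = 6·8 + 5 (b=8); 8→9: 6·9 + 5 = 59; 59−1 = 58
i=5: 58 = 6·9 + 4 (b=9); 9→10: 6·10 + 4 = 64; 64−1 = 63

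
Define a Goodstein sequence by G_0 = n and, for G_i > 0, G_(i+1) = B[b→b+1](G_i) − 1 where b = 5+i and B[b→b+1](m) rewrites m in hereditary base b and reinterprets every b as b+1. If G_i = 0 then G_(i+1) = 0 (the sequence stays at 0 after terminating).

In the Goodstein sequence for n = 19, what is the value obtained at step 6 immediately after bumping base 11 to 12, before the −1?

i=0: 19 = 3·5 + 4 (b=5); 5→6: 3·6 + 4 = 22; 22−1 = 21
i=1: 21 = 3·6 + 3 (b=6); 6→7: 3·7 + 3 = 24; 24−1 = 23
i=2: 23 = 3·7 + 2 (b=7); 7→8: 3·8 + 2 = 26; 26−1 = 25
i=3: 25 = 3·8 + 1 (b=8); 8→9: 3·9 + 1 = 28; 28−1 = 27
i=4: 27 = 3·9 (b=9); 9→10: 3·10 = 30; 30−1 = 29
i=5: 29 = 2·10 + 9 (b=10); 10→11: 2·11 + 9 = 31; 31−1 = 30
i=6: 30 = 2·11 + 8 (b=11); 11→12: 2·12 + 8 = 32; 32−1 = 31

32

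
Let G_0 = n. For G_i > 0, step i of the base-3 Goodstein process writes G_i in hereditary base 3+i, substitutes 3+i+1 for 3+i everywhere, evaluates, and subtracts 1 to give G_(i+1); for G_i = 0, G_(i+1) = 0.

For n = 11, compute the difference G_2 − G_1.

8

(0) 11|_3 = 3^2 + 2 ↦ 4^2 + 2|_4 = 18 ⇒ 17
(1) 17|_4 = 4^2 + 1 ↦ 5^2 + 1|_5 = 26 ⇒ 25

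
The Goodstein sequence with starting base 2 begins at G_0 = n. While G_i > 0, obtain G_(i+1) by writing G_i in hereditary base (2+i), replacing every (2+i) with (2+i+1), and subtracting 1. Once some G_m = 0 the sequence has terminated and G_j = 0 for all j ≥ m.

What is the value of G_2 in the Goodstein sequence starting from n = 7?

base 2: 7 = 2^2 + 2 + 1; at 3: 3^3 + 3 + 1 = 31; next = 30
base 3: 30 = 3^3 + 3; at 4: 4^4 + 4 = 260; next = 259
base 4: 259 = 4^4 + 3; at 5: 5^5 + 3 = 3128; next = 3127

259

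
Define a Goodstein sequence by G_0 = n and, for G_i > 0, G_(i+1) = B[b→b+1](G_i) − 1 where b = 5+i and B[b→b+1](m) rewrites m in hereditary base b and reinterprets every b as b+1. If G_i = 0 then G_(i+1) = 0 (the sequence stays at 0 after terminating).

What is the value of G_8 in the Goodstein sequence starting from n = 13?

step 0: 13 = 2·5 + 3; sub 6 for 5: 2·6 + 3; = 15; G_1 = 15−1 = 14
step 1: 14 = 2·6 + 2; sub 7 for 6: 2·7 + 2; = 16; G_2 = 16−1 = 15
step 2: 15 = 2·7 + 1; sub 8 for 7: 2·8 + 1; = 17; G_3 = 17−1 = 16
step 3: 16 = 2·8; sub 9 for 8: 2·9; = 18; G_4 = 18−1 = 17
step 4: 17 = 9 + 8; sub 10 for 9: 10 + 8; = 18; G_5 = 18−1 = 17
step 5: 17 = 10 + 7; sub 11 for 10: 11 + 7; = 18; G_6 = 18−1 = 17
step 6: 17 = 11 + 6; sub 12 for 11: 12 + 6; = 18; G_7 = 18−1 = 17
step 7: 17 = 12 + 5; sub 13 for 12: 13 + 5; = 18; G_8 = 18−1 = 17

17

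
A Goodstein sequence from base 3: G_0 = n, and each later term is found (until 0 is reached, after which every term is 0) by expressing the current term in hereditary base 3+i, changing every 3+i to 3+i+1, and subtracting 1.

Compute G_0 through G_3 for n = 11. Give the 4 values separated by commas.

base 3: 11 = 3^2 + 2; at 4: 4^2 + 2 = 18; next = 17
base 4: 17 = 4^2 + 1; at 5: 5^2 + 1 = 26; next = 25
base 5: 25 = 5^2; at 6: 6^2 = 36; next = 35

11, 17, 25, 35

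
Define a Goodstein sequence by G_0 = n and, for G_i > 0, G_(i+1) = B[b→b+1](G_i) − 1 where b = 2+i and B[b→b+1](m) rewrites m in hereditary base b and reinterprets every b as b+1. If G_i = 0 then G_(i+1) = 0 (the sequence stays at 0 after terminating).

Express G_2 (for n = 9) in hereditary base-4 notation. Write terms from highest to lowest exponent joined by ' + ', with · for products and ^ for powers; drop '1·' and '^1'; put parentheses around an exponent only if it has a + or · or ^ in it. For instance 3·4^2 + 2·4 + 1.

G_0=9  [base 2] 2^(2 + 1) + 1  →[2↦3]→  3^(3 + 1) + 1 = 82  −1 ⇒ G_1=81
G_1=81  [base 3] 3^(3 + 1)  →[3↦4]→  4^(4 + 1) = 1024  −1 ⇒ G_2=1023
G_2=1023  [base 4] 3·4^4 + 3·4^3 + 3·4^2 + 3·4 + 3  →[4↦5]→  3·5^5 + 3·5^3 + 3·5^2 + 3·5 + 3 = 9843  −1 ⇒ G_3=9842

3·4^4 + 3·4^3 + 3·4^2 + 3·4 + 3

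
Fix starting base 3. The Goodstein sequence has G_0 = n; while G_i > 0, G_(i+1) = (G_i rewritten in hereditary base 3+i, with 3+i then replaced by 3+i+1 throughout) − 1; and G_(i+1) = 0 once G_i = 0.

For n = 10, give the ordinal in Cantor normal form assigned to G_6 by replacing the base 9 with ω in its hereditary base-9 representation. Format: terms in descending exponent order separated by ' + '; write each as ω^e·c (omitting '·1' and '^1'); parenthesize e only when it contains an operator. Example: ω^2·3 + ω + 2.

ω·4

10 —HB3→ 3^2 + 1 —bump→ 4^2 + 1 = 17 —(−1)→ 16
16 —HB4→ 4^2 —bump→ 5^2 = 25 —(−1)→ 24
24 —HB5→ 4·5 + 4 —bump→ 4·6 + 4 = 28 —(−1)→ 27
27 —HB6→ 4·6 + 3 —bump→ 4·7 + 3 = 31 —(−1)→ 30
30 —HB7→ 4·7 + 2 —bump→ 4·8 + 2 = 34 —(−1)→ 33
33 —HB8→ 4·8 + 1 —bump→ 4·9 + 1 = 37 —(−1)→ 36
36 —HB9→ 4·9 —bump→ 4·10 = 40 —(−1)→ 39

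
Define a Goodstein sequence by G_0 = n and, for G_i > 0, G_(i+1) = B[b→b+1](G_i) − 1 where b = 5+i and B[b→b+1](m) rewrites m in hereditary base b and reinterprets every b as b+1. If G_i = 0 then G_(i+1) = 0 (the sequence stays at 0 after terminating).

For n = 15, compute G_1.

17

i=0: 15 = 3·5 (b=5); 5→6: 3·6 = 18; 18−1 = 17
i=1: 17 = 2·6 + 5 (b=6); 6→7: 2·7 + 5 = 19; 19−1 = 18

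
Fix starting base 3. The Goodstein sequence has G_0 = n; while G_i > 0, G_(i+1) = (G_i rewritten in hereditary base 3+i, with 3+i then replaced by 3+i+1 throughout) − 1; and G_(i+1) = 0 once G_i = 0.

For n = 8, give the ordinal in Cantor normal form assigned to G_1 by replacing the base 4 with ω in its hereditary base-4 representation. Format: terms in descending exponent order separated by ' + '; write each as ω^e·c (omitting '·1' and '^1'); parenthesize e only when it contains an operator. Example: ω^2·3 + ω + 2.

ω·2 + 1

i=0: 8 = 2·3 + 2 (b=3); 3→4: 2·4 + 2 = 10; 10−1 = 9
i=1: 9 = 2·4 + 1 (b=4); 4→5: 2·5 + 1 = 11; 11−1 = 10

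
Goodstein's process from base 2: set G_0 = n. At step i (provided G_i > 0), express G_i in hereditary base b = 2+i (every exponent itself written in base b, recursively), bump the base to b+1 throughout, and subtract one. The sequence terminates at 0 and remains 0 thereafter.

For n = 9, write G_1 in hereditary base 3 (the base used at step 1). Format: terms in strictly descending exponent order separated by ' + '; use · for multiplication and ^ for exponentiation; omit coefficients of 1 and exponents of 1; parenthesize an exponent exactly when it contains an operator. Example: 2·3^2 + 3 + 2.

3^(3 + 1)

9 —HB2→ 2^(2 + 1) + 1 —bump→ 3^(3 + 1) + 1 = 82 —(−1)→ 81
81 —HB3→ 3^(3 + 1) —bump→ 4^(4 + 1) = 1024 —(−1)→ 1023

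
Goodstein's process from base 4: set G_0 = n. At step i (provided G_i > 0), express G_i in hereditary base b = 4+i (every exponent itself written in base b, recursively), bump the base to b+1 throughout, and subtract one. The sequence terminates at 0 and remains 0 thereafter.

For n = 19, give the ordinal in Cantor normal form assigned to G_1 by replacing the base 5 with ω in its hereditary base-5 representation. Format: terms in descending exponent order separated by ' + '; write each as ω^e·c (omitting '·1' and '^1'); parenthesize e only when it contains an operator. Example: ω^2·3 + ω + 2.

(0) 19|_4 = 4^2 + 3 ↦ 5^2 + 3|_5 = 28 ⇒ 27
(1) 27|_5 = 5^2 + 2 ↦ 6^2 + 2|_6 = 38 ⇒ 37

ω^2 + 2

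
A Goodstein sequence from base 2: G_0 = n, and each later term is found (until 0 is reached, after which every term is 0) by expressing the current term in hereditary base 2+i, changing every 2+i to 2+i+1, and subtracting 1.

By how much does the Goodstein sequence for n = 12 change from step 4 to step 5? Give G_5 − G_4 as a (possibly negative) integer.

5484891

base 2: 12 = 2^(2 + 1) + 2^2; at 3: 3^(3 + 1) + 3^3 = 108; next = 107
base 3: 107 = 3^(3 + 1) + 2·3^2 + 2·3 + 2; at 4: 4^(4 + 1) + 2·4^2 + 2·4 + 2 = 1066; next = 1065
base 4: 1065 = 4^(4 + 1) + 2·4^2 + 2·4 + 1; at 5: 5^(5 + 1) + 2·5^2 + 2·5 + 1 = 15686; next = 15685
base 5: 15685 = 5^(5 + 1) + 2·5^2 + 2·5; at 6: 6^(6 + 1) + 2·6^2 + 2·6 = 280020; next = 280019
base 6: 280019 = 6^(6 + 1) + 2·6^2 + 6 + 5; at 7: 7^(7 + 1) + 2·7^2 + 7 + 5 = 5764911; next = 5764910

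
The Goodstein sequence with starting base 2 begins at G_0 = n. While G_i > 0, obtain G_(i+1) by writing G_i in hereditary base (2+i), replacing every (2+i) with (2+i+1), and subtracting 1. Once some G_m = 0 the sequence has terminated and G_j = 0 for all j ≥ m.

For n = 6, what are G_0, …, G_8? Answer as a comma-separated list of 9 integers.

G_0=6  [base 2] 2^2 + 2  →[2↦3]→  3^3 + 3 = 30  −1 ⇒ G_1=29
G_1=29  [base 3] 3^3 + 2  →[3↦4]→  4^4 + 2 = 258  −1 ⇒ G_2=257
G_2=257  [base 4] 4^4 + 1  →[4↦5]→  5^5 + 1 = 3126  −1 ⇒ G_3=3125
G_3=3125  [base 5] 5^5  →[5↦6]→  6^6 = 46656  −1 ⇒ G_4=46655
G_4=46655  [base 6] 5·6^5 + 5·6^4 + 5·6^3 + 5·6^2 + 5·6 + 5  →[6↦7]→  5·7^5 + 5·7^4 + 5·7^3 + 5·7^2 + 5·7 + 5 = 98040  −1 ⇒ G_5=98039
G_5=98039  [base 7] 5·7^5 + 5·7^4 + 5·7^3 + 5·7^2 + 5·7 + 4  →[7↦8]→  5·8^5 + 5·8^4 + 5·8^3 + 5·8^2 + 5·8 + 4 = 187244  −1 ⇒ G_6=187243
G_6=187243  [base 8] 5·8^5 + 5·8^4 + 5·8^3 + 5·8^2 + 5·8 + 3  →[8↦9]→  5·9^5 + 5·9^4 + 5·9^3 + 5·9^2 + 5·9 + 3 = 332148  −1 ⇒ G_7=332147
G_7=332147  [base 9] 5·9^5 + 5·9^4 + 5·9^3 + 5·9^2 + 5·9 + 2  →[9↦10]→  5·10^5 + 5·10^4 + 5·10^3 + 5·10^2 + 5·10 + 2 = 555552  −1 ⇒ G_8=555551

6, 29, 257, 3125, 46655, 98039, 187243, 332147, 555551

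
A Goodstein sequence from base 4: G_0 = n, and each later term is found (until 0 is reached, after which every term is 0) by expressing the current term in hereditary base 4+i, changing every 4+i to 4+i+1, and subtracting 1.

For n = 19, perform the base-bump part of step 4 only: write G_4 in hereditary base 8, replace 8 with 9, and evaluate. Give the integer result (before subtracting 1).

70

19 —HB4→ 4^2 + 3 —bump→ 5^2 + 3 = 28 —(−1)→ 27
27 —HB5→ 5^2 + 2 —bump→ 6^2 + 2 = 38 —(−1)→ 37
37 —HB6→ 6^2 + 1 —bump→ 7^2 + 1 = 50 —(−1)→ 49
49 —HB7→ 7^2 —bump→ 8^2 = 64 —(−1)→ 63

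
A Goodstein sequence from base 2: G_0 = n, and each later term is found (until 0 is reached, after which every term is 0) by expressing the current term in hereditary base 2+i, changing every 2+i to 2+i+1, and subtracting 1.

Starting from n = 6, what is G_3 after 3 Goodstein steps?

6 —HB2→ 2^2 + 2 —bump→ 3^3 + 3 = 30 —(−1)→ 29
29 —HB3→ 3^3 + 2 —bump→ 4^4 + 2 = 258 —(−1)→ 257
257 —HB4→ 4^4 + 1 —bump→ 5^5 + 1 = 3126 —(−1)→ 3125

3125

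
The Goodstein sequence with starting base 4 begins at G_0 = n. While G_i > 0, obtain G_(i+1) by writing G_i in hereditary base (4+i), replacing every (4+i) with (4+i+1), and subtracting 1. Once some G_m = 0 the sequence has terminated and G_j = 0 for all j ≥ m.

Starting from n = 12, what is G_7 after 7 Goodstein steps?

G_0=12  [base 4] 3·4  →[4↦5]→  3·5 = 15  −1 ⇒ G_1=14
G_1=14  [base 5] 2·5 + 4  →[5↦6]→  2·6 + 4 = 16  −1 ⇒ G_2=15
G_2=15  [base 6] 2·6 + 3  →[6↦7]→  2·7 + 3 = 17  −1 ⇒ G_3=16
G_3=16  [base 7] 2·7 + 2  →[7↦8]→  2·8 + 2 = 18  −1 ⇒ G_4=17
G_4=17  [base 8] 2·8 + 1  →[8↦9]→  2·9 + 1 = 19  −1 ⇒ G_5=18
G_5=18  [base 9] 2·9  →[9↦10]→  2·10 = 20  −1 ⇒ G_6=19
G_6=19  [base 10] 10 + 9  →[10↦11]→  11 + 9 = 20  −1 ⇒ G_7=19
G_7=19  [base 11] 11 + 8  →[11↦12]→  12 + 8 = 20  −1 ⇒ G_8=19

19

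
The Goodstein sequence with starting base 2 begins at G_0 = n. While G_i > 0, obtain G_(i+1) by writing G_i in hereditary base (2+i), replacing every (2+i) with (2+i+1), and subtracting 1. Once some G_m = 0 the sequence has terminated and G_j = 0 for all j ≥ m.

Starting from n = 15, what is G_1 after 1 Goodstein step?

i=0: 15 = 2^(2 + 1) + 2^2 + 2 + 1 (b=2); 2→3: 3^(3 + 1) + 3^3 + 3 + 1 = 112; 112−1 = 111
i=1: 111 = 3^(3 + 1) + 3^3 + 3 (b=3); 3→4: 4^(4 + 1) + 4^4 + 4 = 1284; 1284−1 = 1283

111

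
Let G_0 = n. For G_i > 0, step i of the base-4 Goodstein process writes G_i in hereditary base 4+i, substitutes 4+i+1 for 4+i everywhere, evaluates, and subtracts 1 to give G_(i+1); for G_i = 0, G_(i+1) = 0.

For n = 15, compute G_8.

27

(0) 15|_4 = 3·4 + 3 ↦ 3·5 + 3|_5 = 18 ⇒ 17
(1) 17|_5 = 3·5 + 2 ↦ 3·6 + 2|_6 = 20 ⇒ 19
(2) 19|_6 = 3·6 + 1 ↦ 3·7 + 1|_7 = 22 ⇒ 21
(3) 21|_7 = 3·7 ↦ 3·8|_8 = 24 ⇒ 23
(4) 23|_8 = 2·8 + 7 ↦ 2·9 + 7|_9 = 25 ⇒ 24
(5) 24|_9 = 2·9 + 6 ↦ 2·10 + 6|_10 = 26 ⇒ 25
(6) 25|_10 = 2·10 + 5 ↦ 2·11 + 5|_11 = 27 ⇒ 26
(7) 26|_11 = 2·11 + 4 ↦ 2·12 + 4|_12 = 28 ⇒ 27
(8) 27|_12 = 2·12 + 3 ↦ 2·13 + 3|_13 = 29 ⇒ 28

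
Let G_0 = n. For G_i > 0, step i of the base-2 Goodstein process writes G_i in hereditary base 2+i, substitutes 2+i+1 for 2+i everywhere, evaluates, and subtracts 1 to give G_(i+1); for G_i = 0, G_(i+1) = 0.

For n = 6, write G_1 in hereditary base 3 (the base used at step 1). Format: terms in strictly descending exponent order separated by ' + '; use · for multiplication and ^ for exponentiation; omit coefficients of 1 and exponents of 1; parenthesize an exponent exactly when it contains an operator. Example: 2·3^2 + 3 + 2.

G_0 = 6. HB_2(6) = 2^2 + 2. Bump = 30. G_1 = 29.
G_1 = 29. HB_3(29) = 3^3 + 2. Bump = 258. G_2 = 257.

3^3 + 2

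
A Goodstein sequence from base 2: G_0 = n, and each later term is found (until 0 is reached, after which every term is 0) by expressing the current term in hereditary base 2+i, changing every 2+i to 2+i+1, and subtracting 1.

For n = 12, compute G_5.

G_0=12  [base 2] 2^(2 + 1) + 2^2  →[2↦3]→  3^(3 + 1) + 3^3 = 108  −1 ⇒ G_1=107
G_1=107  [base 3] 3^(3 + 1) + 2·3^2 + 2·3 + 2  →[3↦4]→  4^(4 + 1) + 2·4^2 + 2·4 + 2 = 1066  −1 ⇒ G_2=1065
G_2=1065  [base 4] 4^(4 + 1) + 2·4^2 + 2·4 + 1  →[4↦5]→  5^(5 + 1) + 2·5^2 + 2·5 + 1 = 15686  −1 ⇒ G_3=15685
G_3=15685  [base 5] 5^(5 + 1) + 2·5^2 + 2·5  →[5↦6]→  6^(6 + 1) + 2·6^2 + 2·6 = 280020  −1 ⇒ G_4=280019
G_4=280019  [base 6] 6^(6 + 1) + 2·6^2 + 6 + 5  →[6↦7]→  7^(7 + 1) + 2·7^2 + 7 + 5 = 5764911  −1 ⇒ G_5=5764910
G_5=5764910  [base 7] 7^(7 + 1) + 2·7^2 + 7 + 4  →[7↦8]→  8^(8 + 1) + 2·8^2 + 8 + 4 = 134217868  −1 ⇒ G_6=134217867

5764910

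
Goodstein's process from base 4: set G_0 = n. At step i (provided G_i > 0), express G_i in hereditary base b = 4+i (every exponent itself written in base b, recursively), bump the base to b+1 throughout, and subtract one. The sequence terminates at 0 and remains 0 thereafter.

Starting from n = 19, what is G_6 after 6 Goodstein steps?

75

G_0=19  [base 4] 4^2 + 3  →[4↦5]→  5^2 + 3 = 28  −1 ⇒ G_1=27
G_1=27  [base 5] 5^2 + 2  →[5↦6]→  6^2 + 2 = 38  −1 ⇒ G_2=37
G_2=37  [base 6] 6^2 + 1  →[6↦7]→  7^2 + 1 = 50  −1 ⇒ G_3=49
G_3=49  [base 7] 7^2  →[7↦8]→  8^2 = 64  −1 ⇒ G_4=63
G_4=63  [base 8] 7·8 + 7  →[8↦9]→  7·9 + 7 = 70  −1 ⇒ G_5=69
G_5=69  [base 9] 7·9 + 6  →[9↦10]→  7·10 + 6 = 76  −1 ⇒ G_6=75
G_6=75  [base 10] 7·10 + 5  →[10↦11]→  7·11 + 5 = 82  −1 ⇒ G_7=81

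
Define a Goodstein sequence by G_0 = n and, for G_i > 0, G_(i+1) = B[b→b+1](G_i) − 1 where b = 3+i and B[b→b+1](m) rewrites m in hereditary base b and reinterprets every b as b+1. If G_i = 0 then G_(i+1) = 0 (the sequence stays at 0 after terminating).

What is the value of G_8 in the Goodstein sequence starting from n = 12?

81

G_0=12  [base 3] 3^2 + 3  →[3↦4]→  4^2 + 4 = 20  −1 ⇒ G_1=19
G_1=19  [base 4] 4^2 + 3  →[4↦5]→  5^2 + 3 = 28  −1 ⇒ G_2=27
G_2=27  [base 5] 5^2 + 2  →[5↦6]→  6^2 + 2 = 38  −1 ⇒ G_3=37
G_3=37  [base 6] 6^2 + 1  →[6↦7]→  7^2 + 1 = 50  −1 ⇒ G_4=49
G_4=49  [base 7] 7^2  →[7↦8]→  8^2 = 64  −1 ⇒ G_5=63
G_5=63  [base 8] 7·8 + 7  →[8↦9]→  7·9 + 7 = 70  −1 ⇒ G_6=69
G_6=69  [base 9] 7·9 + 6  →[9↦10]→  7·10 + 6 = 76  −1 ⇒ G_7=75
G_7=75  [base 10] 7·10 + 5  →[10↦11]→  7·11 + 5 = 82  −1 ⇒ G_8=81
G_8=81  [base 11] 7·11 + 4  →[11↦12]→  7·12 + 4 = 88  −1 ⇒ G_9=87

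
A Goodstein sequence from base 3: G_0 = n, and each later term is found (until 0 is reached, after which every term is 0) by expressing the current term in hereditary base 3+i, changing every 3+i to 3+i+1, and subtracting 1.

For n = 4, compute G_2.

4 —HB3→ 3 + 1 —bump→ 4 + 1 = 5 —(−1)→ 4
4 —HB4→ 4 —bump→ 5 = 5 —(−1)→ 4

4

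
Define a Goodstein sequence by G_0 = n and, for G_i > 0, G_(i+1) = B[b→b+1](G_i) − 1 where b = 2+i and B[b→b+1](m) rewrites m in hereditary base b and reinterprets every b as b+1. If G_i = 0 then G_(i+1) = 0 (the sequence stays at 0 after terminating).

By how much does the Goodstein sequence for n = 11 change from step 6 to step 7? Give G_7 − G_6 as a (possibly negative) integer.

G_0 = 11. HB_2(11) = 2^(2 + 1) + 2 + 1. Bump = 85. G_1 = 84.
G_1 = 84. HB_3(84) = 3^(3 + 1) + 3. Bump = 1028. G_2 = 1027.
G_2 = 1027. HB_4(1027) = 4^(4 + 1) + 3. Bump = 15628. G_3 = 15627.
G_3 = 15627. HB_5(15627) = 5^(5 + 1) + 2. Bump = 279938. G_4 = 279937.
G_4 = 279937. HB_6(279937) = 6^(6 + 1) + 1. Bump = 5764802. G_5 = 5764801.
G_5 = 5764801. HB_7(5764801) = 7^(7 + 1). Bump = 134217728. G_6 = 134217727.
G_6 = 134217727. HB_8(134217727) = 7·8^8 + 7·8^7 + 7·8^6 + 7·8^5 + 7·8^4 + 7·8^3 + 7·8^2 + 7·8 + 7. Bump = 2749609303. G_7 = 2749609302.

2615391575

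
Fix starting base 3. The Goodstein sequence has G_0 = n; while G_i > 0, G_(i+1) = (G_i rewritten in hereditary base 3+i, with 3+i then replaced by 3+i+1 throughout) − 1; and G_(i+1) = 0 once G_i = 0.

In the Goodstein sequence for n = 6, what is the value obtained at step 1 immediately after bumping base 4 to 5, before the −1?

i=0: 6 = 2·3 (b=3); 3→4: 2·4 = 8; 8−1 = 7
i=1: 7 = 4 + 3 (b=4); 4→5: 5 + 3 = 8; 8−1 = 7

8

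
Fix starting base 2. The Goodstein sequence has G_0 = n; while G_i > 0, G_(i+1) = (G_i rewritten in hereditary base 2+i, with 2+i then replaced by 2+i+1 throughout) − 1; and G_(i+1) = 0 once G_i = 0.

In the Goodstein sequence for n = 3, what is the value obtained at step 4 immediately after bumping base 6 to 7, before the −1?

1

G_0 = 3. HB_2(3) = 2 + 1. Bump = 4. G_1 = 3.
G_1 = 3. HB_3(3) = 3. Bump = 4. G_2 = 3.
G_2 = 3. HB_4(3) = 3. Bump = 3. G_3 = 2.
G_3 = 2. HB_5(2) = 2. Bump = 2. G_4 = 1.
G_4 = 1. HB_6(1) = 1. Bump = 1. G_5 = 0.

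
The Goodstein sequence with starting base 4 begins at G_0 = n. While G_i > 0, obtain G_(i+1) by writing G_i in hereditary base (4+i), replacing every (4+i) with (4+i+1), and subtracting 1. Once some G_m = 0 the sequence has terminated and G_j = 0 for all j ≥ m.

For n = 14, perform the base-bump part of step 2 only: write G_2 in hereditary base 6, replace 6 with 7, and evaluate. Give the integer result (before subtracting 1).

21

[0] 14 ≡ 3·4 + 2 (base 4). Lift 5: 17. −1: 16.
[1] 16 ≡ 3·5 + 1 (base 5). Lift 6: 19. −1: 18.
[2] 18 ≡ 3·6 (base 6). Lift 7: 21. −1: 20.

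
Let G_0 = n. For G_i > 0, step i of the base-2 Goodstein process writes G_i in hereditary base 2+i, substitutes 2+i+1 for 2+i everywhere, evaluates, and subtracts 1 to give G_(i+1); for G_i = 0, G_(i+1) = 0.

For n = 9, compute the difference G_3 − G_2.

G_0 = 9. HB_2(9) = 2^(2 + 1) + 1. Bump = 82. G_1 = 81.
G_1 = 81. HB_3(81) = 3^(3 + 1). Bump = 1024. G_2 = 1023.
G_2 = 1023. HB_4(1023) = 3·4^4 + 3·4^3 + 3·4^2 + 3·4 + 3. Bump = 9843. G_3 = 9842.

8819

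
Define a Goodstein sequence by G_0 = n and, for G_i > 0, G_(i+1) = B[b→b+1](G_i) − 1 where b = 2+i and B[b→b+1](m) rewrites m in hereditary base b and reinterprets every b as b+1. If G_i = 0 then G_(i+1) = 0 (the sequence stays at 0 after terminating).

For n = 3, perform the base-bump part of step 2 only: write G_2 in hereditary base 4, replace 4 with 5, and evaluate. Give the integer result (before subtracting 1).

3

3 —HB2→ 2 + 1 —bump→ 3 + 1 = 4 —(−1)→ 3
3 —HB3→ 3 —bump→ 4 = 4 —(−1)→ 3
3 —HB4→ 3 —bump→ 3 = 3 —(−1)→ 2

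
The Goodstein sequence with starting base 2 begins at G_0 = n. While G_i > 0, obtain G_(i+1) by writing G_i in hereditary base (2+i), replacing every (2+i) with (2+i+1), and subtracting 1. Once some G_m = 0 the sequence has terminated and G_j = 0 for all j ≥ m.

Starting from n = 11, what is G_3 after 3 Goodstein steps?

15627

step 0: 11 = 2^(2 + 1) + 2 + 1; sub 3 for 2: 3^(3 + 1) + 3 + 1; = 85; G_1 = 85−1 = 84
step 1: 84 = 3^(3 + 1) + 3; sub 4 for 3: 4^(4 + 1) + 4; = 1028; G_2 = 1028−1 = 1027
step 2: 1027 = 4^(4 + 1) + 3; sub 5 for 4: 5^(5 + 1) + 3; = 15628; G_3 = 15628−1 = 15627
step 3: 15627 = 5^(5 + 1) + 2; sub 6 for 5: 6^(6 + 1) + 2; = 279938; G_4 = 279938−1 = 279937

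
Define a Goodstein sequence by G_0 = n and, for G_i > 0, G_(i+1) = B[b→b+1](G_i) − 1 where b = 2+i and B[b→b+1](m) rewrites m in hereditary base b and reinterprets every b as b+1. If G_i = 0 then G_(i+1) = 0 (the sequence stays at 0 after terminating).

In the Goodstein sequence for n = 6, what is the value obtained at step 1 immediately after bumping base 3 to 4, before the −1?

258

base 2: 6 = 2^2 + 2; at 3: 3^3 + 3 = 30; next = 29
base 3: 29 = 3^3 + 2; at 4: 4^4 + 2 = 258; next = 257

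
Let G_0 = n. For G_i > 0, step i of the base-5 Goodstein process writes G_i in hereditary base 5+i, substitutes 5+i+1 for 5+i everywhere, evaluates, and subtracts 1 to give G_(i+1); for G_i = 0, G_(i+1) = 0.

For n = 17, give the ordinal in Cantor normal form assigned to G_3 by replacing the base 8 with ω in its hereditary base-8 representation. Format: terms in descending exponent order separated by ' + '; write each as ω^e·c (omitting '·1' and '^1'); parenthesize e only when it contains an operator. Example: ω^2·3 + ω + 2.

G_0 = 17. HB_5(17) = 3·5 + 2. Bump = 20. G_1 = 19.
G_1 = 19. HB_6(19) = 3·6 + 1. Bump = 22. G_2 = 21.
G_2 = 21. HB_7(21) = 3·7. Bump = 24. G_3 = 23.

ω·2 + 7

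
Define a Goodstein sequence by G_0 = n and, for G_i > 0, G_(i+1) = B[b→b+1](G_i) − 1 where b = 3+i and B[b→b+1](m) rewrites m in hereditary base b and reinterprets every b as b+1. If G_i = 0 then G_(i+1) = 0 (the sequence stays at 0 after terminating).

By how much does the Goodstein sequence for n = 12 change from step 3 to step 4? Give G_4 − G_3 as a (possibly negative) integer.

12

(0) 12|_3 = 3^2 + 3 ↦ 4^2 + 4|_4 = 20 ⇒ 19
(1) 19|_4 = 4^2 + 3 ↦ 5^2 + 3|_5 = 28 ⇒ 27
(2) 27|_5 = 5^2 + 2 ↦ 6^2 + 2|_6 = 38 ⇒ 37
(3) 37|_6 = 6^2 + 1 ↦ 7^2 + 1|_7 = 50 ⇒ 49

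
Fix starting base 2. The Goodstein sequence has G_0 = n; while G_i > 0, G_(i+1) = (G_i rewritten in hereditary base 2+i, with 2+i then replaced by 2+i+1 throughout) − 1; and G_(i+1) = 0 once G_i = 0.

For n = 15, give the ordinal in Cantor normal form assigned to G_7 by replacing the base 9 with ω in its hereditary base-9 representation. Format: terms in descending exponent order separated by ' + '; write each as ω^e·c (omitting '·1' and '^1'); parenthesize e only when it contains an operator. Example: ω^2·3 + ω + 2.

G_0 = 15. HB_2(15) = 2^(2 + 1) + 2^2 + 2 + 1. Bump = 112. G_1 = 111.
G_1 = 111. HB_3(111) = 3^(3 + 1) + 3^3 + 3. Bump = 1284. G_2 = 1283.
G_2 = 1283. HB_4(1283) = 4^(4 + 1) + 4^4 + 3. Bump = 18753. G_3 = 18752.
G_3 = 18752. HB_5(18752) = 5^(5 + 1) + 5^5 + 2. Bump = 326594. G_4 = 326593.
G_4 = 326593. HB_6(326593) = 6^(6 + 1) + 6^6 + 1. Bump = 6588345. G_5 = 6588344.
G_5 = 6588344. HB_7(6588344) = 7^(7 + 1) + 7^7. Bump = 150994944. G_6 = 150994943.
G_6 = 150994943. HB_8(150994943) = 8^(8 + 1) + 7·8^7 + 7·8^6 + 7·8^5 + 7·8^4 + 7·8^3 + 7·8^2 + 7·8 + 7. Bump = 3524450281. G_7 = 3524450280.
G_7 = 3524450280. HB_9(3524450280) = 9^(9 + 1) + 7·9^7 + 7·9^6 + 7·9^5 + 7·9^4 + 7·9^3 + 7·9^2 + 7·9 + 6. Bump = 100077777776. G_8 = 100077777775.

ω^(ω + 1) + ω^7·7 + ω^6·7 + ω^5·7 + ω^4·7 + ω^3·7 + ω^2·7 + ω·7 + 6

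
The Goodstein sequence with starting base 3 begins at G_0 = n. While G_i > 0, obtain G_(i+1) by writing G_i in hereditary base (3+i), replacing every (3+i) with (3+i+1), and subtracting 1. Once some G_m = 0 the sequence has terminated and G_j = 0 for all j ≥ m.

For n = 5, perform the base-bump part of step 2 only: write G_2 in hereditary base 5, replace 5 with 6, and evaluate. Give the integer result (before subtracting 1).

6

i=0: 5 = 3 + 2 (b=3); 3→4: 4 + 2 = 6; 6−1 = 5
i=1: 5 = 4 + 1 (b=4); 4→5: 5 + 1 = 6; 6−1 = 5
i=2: 5 = 5 (b=5); 5→6: 6 = 6; 6−1 = 5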